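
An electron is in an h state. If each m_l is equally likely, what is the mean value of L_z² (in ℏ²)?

⟨L_z²⟩ = 10 ℏ²

An h state has l = 5.
m_l ∈ {-5, -4, -3, -2, -1, 0, 1, 2, 3, 4, 5}.
Average of L_z² over 11 states: 110/11 ℏ² = 10 ℏ².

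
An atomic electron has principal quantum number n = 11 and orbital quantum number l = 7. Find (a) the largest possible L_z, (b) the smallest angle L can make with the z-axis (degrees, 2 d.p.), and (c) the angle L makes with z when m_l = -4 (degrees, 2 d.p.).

L_z,max = lℏ = 7ℏ.
cos θ_min = 7/√56, so θ_min ≈ 20.70°.
For m_l = -4: cos θ = -4/√56, θ ≈ 122.31°.

L_z,max = 7ℏ; θ_min ≈ 20.70°; θ(m_l=-4) ≈ 122.31°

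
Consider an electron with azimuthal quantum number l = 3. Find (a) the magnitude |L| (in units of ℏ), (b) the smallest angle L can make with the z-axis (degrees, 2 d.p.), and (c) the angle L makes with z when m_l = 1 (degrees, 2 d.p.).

|L| = ℏ√(3·4) = 2√3 ℏ ≈ 3.464ℏ.
cos θ_min = 3/√12, so θ_min ≈ 30.00°.
For m_l = 1: cos θ = 1/√12, θ ≈ 73.22°.

|L| = 2√3 ℏ ≈ 3.464ℏ; θ_min ≈ 30.00°; θ(m_l=1) ≈ 73.22°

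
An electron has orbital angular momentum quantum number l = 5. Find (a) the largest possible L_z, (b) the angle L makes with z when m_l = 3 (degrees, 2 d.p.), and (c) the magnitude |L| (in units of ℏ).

L_z,max = lℏ = 5ℏ.
For m_l = 3: cos θ = 3/√30, θ ≈ 56.79°.
|L| = ℏ√(5·6) = √30 ℏ ≈ 5.477ℏ.

L_z,max = 5ℏ; θ(m_l=3) ≈ 56.79°; |L| = √30 ℏ ≈ 5.477ℏ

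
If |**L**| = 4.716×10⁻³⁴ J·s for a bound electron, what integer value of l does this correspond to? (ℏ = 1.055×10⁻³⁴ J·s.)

In units of ℏ, |L| ≈ 4.470.
Set l(l+1) = 19.98; the integer solution is l = 4.

l = 4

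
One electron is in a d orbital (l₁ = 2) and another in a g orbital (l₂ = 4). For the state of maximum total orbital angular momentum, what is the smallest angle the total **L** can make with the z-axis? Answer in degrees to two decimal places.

θ_min ≈ 22.21°

Angular momentum addition gives L = |l₁ − l₂|, …, l₁ + l₂.
L ∈ {2, 3, 4, 5, 6}.
The maximum is L = 6, with |L_tot| = ℏ√(6·7) = √42 ℏ.
The minimum angle with z is arccos(6/√42) ≈ 22.21°.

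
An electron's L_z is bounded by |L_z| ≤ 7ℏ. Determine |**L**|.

L_z,max = lℏ, so l = 7.
|L| = √(l(l+1)) ℏ = 2√14 ℏ.

|L| = 2√14 ℏ ≈ 7.483ℏ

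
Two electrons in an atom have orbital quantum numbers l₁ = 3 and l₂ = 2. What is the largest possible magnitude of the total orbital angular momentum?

Angular momentum addition gives L = |l₁ − l₂|, …, l₁ + l₂.
So L can be 1, 2, 3, 4, 5.
The largest magnitude corresponds to L = 5: |L_tot| = ℏ√(5·6) = √30 ℏ.

|L_tot|_max = √30 ℏ ≈ 5.477ℏ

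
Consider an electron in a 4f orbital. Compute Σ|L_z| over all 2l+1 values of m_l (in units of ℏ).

For 4f, l = 3.
m_l runs from −3 to 3, i.e. {-3, -2, -1, 0, 1, 2, 3}.
Σ|m_l| = 2·3(3+1)/2 = 12.

Σ|L_z| = 12 ℏ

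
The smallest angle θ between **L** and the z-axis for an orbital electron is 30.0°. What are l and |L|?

At minimum angle, m_l = l, so cos θ = l/√(l(l+1)); cos²θ = l/(l+1) = 0.7500.
Solving: l = 3.
Then |L| = ℏ√(3·4) = 2√3 ℏ.

l = 3, |L| = 2√3 ℏ ≈ 3.464ℏ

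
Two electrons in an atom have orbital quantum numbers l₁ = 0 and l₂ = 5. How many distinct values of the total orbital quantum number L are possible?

1

The total orbital quantum number L ranges from |l₁ − l₂| to l₁ + l₂ in integer steps.
Allowed values: L = 5.
That is 1 value.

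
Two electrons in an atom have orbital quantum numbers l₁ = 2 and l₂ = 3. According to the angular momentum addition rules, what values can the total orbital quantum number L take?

L = 1, 2, 3, 4, 5

L runs from |2 − 3| = 1 to 2 + 3 = 5.
Allowed values: L = 1, 2, 3, 4, 5.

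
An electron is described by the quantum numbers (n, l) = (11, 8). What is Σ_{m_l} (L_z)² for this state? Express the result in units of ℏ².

Σ(L_z)² = 408 ℏ²

m_l runs from −8 to 8, i.e. {-8, -7, -6, -5, -4, -3, -2, -1, 0, 1, 2, 3, 4, 5, 6, 7, 8}.
Σ m_l² = l(l+1)(2l+1)/3 = 8·9·17/3 = 408.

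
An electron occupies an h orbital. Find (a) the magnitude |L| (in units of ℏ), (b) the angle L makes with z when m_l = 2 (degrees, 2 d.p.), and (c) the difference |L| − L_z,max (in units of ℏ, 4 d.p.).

|L| = √30 ℏ ≈ 5.477ℏ; θ(m_l=2) ≈ 68.58°; |L|−L_z,max ≈ 0.4772ℏ

The letter h corresponds to l = 5.
|L| = ℏ√(5·6) = √30 ℏ ≈ 5.477ℏ.
For m_l = 2: cos θ = 2/√30, θ ≈ 68.58°.
|L| − L_z,max = (√30 − 5)ℏ ≈ 0.4772ℏ.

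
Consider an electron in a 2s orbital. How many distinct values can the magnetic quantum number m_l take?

1

For 2s, l = 0.
The number of m_l values is 2l + 1 = 2·0 + 1 = 1.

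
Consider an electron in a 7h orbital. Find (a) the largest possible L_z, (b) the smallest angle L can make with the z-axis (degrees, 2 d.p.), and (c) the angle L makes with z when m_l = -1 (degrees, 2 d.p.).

The 7h subshell has l = 5.
L_z,max = lℏ = 5ℏ.
cos θ_min = 5/√30, so θ_min ≈ 24.09°.
For m_l = -1: cos θ = -1/√30, θ ≈ 100.52°.

L_z,max = 5ℏ; θ_min ≈ 24.09°; θ(m_l=-1) ≈ 100.52°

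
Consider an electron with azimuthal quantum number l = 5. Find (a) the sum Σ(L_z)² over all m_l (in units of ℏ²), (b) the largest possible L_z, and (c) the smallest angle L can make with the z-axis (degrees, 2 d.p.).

Σ m_l² = 110, so Σ(L_z)² = 110 ℏ².
L_z,max = lℏ = 5ℏ.
cos θ_min = 5/√30, so θ_min ≈ 24.09°.

Σ(L_z)² = 110 ℏ²; L_z,max = 5ℏ; θ_min ≈ 24.09°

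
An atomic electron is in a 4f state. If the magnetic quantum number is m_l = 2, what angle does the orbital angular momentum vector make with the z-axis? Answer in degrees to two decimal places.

4f means n = 4, l = 3.
|L|² = l(l+1)ℏ² = 12ℏ², so |L| = 2√3 ℏ.
L_z = m_l ℏ = 2ℏ.
cos θ = L_z/|L| = 2/√12, so θ ≈ 54.74°.

θ ≈ 54.74°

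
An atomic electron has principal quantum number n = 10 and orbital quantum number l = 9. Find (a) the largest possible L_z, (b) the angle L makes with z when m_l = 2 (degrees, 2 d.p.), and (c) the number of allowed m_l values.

L_z,max = 9ℏ; θ(m_l=2) ≈ 77.83°; 19 values

L_z,max = lℏ = 9ℏ.
For m_l = 2: cos θ = 2/√90, θ ≈ 77.83°.
There are 2l+1 = 19 values of m_l.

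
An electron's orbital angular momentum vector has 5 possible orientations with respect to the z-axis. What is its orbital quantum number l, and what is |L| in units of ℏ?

l = 2, |L| = √6 ℏ ≈ 2.449ℏ

5 = 2l + 1, so l = (5−1)/2 = 2.
Then |L| = √(l(l+1)) ℏ = √6 ℏ.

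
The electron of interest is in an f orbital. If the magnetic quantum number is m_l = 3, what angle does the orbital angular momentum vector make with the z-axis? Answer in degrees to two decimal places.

The letter f corresponds to l = 3.
|L| = ℏ√(l(l+1)) = 2√3 ℏ.
L_z = m_l ℏ = 3ℏ.
cos θ = L_z/|L| = 3/√12, so θ ≈ 30.00°.

θ ≈ 30.00°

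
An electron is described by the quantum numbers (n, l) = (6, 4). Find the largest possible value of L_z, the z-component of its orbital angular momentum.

L_z,max = 4ℏ

L_z = m_l ℏ with m_l ∈ {−4, …, 4}; the maximum is m_l = 4.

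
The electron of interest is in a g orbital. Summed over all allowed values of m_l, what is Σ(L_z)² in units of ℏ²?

Σ(L_z)² = 60 ℏ²

A g state has l = 4.
m_l runs from −4 to 4, i.e. {-4, -3, -2, -1, 0, 1, 2, 3, 4}.
Σ m_l² = 2·(1 + 4 + 9 + 16) = 60.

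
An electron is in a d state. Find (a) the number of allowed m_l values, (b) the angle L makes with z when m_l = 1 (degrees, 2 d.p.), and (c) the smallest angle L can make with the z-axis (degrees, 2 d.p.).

5 values; θ(m_l=1) ≈ 65.91°; θ_min ≈ 35.26°

A d state has l = 2.
There are 2l+1 = 5 values of m_l.
For m_l = 1: cos θ = 1/√6, θ ≈ 65.91°.
cos θ_min = 2/√6, so θ_min ≈ 35.26°.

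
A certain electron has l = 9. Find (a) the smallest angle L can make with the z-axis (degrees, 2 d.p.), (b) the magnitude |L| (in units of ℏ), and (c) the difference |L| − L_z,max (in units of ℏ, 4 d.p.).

θ_min ≈ 18.43°; |L| = 3√10 ℏ ≈ 9.487ℏ; |L|−L_z,max ≈ 0.4868ℏ

cos θ_min = 9/√90, so θ_min ≈ 18.43°.
|L| = ℏ√(9·10) = 3√10 ℏ ≈ 9.487ℏ.
|L| − L_z,max = (3√10 − 9)ℏ ≈ 0.4868ℏ.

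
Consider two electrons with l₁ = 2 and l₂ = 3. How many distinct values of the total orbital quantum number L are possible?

By the triangle rule, |l₁ − l₂| ≤ L ≤ l₁ + l₂.
L ∈ {1, 2, 3, 4, 5}.
That is 5 values.

5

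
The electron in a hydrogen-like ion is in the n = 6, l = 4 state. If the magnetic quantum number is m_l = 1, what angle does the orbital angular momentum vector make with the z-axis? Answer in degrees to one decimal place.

|L|² = l(l+1)ℏ² = 20ℏ², so |L| = 2√5 ℏ.
L_z = m_l ℏ = 1ℏ.
cos θ = L_z/|L| = 1/√20, so θ ≈ 77.1°.

θ ≈ 77.1°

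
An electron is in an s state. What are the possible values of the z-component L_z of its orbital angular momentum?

S corresponds to l = 0.
L_z = m_l ℏ with m_l ranging from −l to +l in integer steps.
For l = 0: m_l ∈ {0}.

L_z ∈ {0}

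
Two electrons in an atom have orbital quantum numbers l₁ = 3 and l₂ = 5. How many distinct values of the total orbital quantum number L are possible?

7

By the triangle rule, |l₁ − l₂| ≤ L ≤ l₁ + l₂.
L ∈ {2, 3, 4, 5, 6, 7, 8}.
That is 7 values.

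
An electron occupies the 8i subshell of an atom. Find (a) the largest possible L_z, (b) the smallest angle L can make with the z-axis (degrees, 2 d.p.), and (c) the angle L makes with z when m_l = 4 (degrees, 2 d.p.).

For 8i, l = 6.
L_z,max = lℏ = 6ℏ.
cos θ_min = 6/√42, so θ_min ≈ 22.21°.
For m_l = 4: cos θ = 4/√42, θ ≈ 51.89°.

L_z,max = 6ℏ; θ_min ≈ 22.21°; θ(m_l=4) ≈ 51.89°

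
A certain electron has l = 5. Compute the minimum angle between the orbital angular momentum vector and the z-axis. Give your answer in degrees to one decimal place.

θ_min ≈ 24.1°

|L|² = l(l+1)ℏ² = 30ℏ², so |L| = √30 ℏ.
The smallest angle corresponds to the largest L_z, i.e. m_l = l = 5, giving L_z = 5ℏ.
cos θ_min = 5/√30, so θ_min ≈ 24.1°.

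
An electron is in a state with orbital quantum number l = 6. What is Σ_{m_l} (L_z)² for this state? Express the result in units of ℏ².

The allowed m_l values are -6, -5, -4, -3, -2, -1, 0, 1, 2, 3, 4, 5, 6.
Summing m² from −6 to 6: Σ m_l² = 182.

Σ(L_z)² = 182 ℏ²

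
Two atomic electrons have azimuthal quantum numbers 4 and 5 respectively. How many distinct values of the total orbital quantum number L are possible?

Angular momentum addition gives L = |l₁ − l₂|, …, l₁ + l₂.
Allowed values: L = 1, 2, 3, 4, 5, 6, 7, 8, 9.
That is 9 values.

9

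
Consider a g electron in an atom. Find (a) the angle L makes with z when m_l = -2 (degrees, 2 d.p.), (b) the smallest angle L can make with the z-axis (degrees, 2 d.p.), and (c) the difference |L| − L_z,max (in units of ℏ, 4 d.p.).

For a g orbital, l = 4.
For m_l = -2: cos θ = -2/√20, θ ≈ 116.57°.
cos θ_min = 4/√20, so θ_min ≈ 26.57°.
|L| − L_z,max = (2√5 − 4)ℏ ≈ 0.4721ℏ.

θ(m_l=-2) ≈ 116.57°; θ_min ≈ 26.57°; |L|−L_z,max ≈ 0.4721ℏ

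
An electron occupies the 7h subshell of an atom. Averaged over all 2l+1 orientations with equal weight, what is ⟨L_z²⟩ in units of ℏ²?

For 7h, l = 5.
The allowed m_l values are -5, -4, -3, -2, -1, 0, 1, 2, 3, 4, 5.
Average of L_z² over 11 states: 110/11 ℏ² = 10 ℏ².

⟨L_z²⟩ = 10 ℏ²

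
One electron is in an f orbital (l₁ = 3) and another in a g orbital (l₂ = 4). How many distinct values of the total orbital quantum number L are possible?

7

By the triangle rule, |l₁ − l₂| ≤ L ≤ l₁ + l₂.
L ∈ {1, 2, 3, 4, 5, 6, 7}.
That is 7 values.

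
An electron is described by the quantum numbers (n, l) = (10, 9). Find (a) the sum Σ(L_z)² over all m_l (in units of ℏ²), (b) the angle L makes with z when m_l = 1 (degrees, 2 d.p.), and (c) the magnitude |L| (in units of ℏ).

Σ(L_z)² = 570 ℏ²; θ(m_l=1) ≈ 83.95°; |L| = 3√10 ℏ ≈ 9.487ℏ

Σ m_l² = 570, so Σ(L_z)² = 570 ℏ².
For m_l = 1: cos θ = 1/√90, θ ≈ 83.95°.
|L| = ℏ√(9·10) = 3√10 ℏ ≈ 9.487ℏ.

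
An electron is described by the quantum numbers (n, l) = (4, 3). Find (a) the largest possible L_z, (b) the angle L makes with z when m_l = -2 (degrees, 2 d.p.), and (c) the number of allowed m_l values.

L_z,max = lℏ = 3ℏ.
For m_l = -2: cos θ = -2/√12, θ ≈ 125.26°.
There are 2l+1 = 7 values of m_l.

L_z,max = 3ℏ; θ(m_l=-2) ≈ 125.26°; 7 values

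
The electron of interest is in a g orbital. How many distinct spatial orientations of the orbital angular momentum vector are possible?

For a g orbital, l = 4.
The number of m_l values is 2l + 1 = 2·4 + 1 = 9.

9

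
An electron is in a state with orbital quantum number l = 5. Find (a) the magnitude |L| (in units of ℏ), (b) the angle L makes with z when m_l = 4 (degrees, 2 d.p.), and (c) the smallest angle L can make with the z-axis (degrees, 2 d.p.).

|L| = √30 ℏ ≈ 5.477ℏ; θ(m_l=4) ≈ 43.09°; θ_min ≈ 24.09°

|L| = ℏ√(5·6) = √30 ℏ ≈ 5.477ℏ.
For m_l = 4: cos θ = 4/√30, θ ≈ 43.09°.
cos θ_min = 5/√30, so θ_min ≈ 24.09°.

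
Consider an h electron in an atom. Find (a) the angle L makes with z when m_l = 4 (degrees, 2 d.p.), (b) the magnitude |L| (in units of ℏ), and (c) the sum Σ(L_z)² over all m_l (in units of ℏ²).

θ(m_l=4) ≈ 43.09°; |L| = √30 ℏ ≈ 5.477ℏ; Σ(L_z)² = 110 ℏ²

For an h orbital, l = 5.
For m_l = 4: cos θ = 4/√30, θ ≈ 43.09°.
|L| = ℏ√(5·6) = √30 ℏ ≈ 5.477ℏ.
Σ m_l² = 110, so Σ(L_z)² = 110 ℏ².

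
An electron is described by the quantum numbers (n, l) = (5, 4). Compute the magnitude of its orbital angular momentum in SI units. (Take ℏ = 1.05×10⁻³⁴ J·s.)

|L| = ℏ√(l(l+1)) = ℏ√(4·5) = 2√5 ℏ
Numerically, |L| = 4.472 × (1.05×10⁻³⁴ J·s) = 4.70×10⁻³⁴ J·s.

|L| = 4.70×10⁻³⁴ J·s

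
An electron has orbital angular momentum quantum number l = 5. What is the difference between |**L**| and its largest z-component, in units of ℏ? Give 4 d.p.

|L| − L_z,max ≈ 0.4772ℏ

|L| = √30 ℏ ≈ 5.4772ℏ, while L_z,max = lℏ = 5ℏ.
The difference is (√30 − 5)ℏ ≈ 0.4772ℏ.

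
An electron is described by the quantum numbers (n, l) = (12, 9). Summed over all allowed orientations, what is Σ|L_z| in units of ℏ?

Σ|L_z| = 90 ℏ

The allowed m_l values are -9, -8, -7, -6, -5, -4, -3, -2, -1, 0, 1, 2, 3, 4, 5, 6, 7, 8, 9.
Σ|m_l| = 2·9(9+1)/2 = 90.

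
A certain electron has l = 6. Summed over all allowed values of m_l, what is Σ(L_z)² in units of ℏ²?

Σ(L_z)² = 182 ℏ²

m_l ∈ {-6, -5, -4, -3, -2, -1, 0, 1, 2, 3, 4, 5, 6}.
Summing m² from −6 to 6: Σ m_l² = 182.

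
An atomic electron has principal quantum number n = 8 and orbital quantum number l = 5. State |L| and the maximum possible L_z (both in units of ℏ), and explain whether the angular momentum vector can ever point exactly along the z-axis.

|L| = √30 ℏ ≈ 5.4772ℏ, while L_z,max = lℏ = 5ℏ.
Since |L| > L_z,max, the vector can never point exactly along z; the closest it comes is θ_min = arccos(5/√30) ≈ 24.1°.

No: L_z,max = 5ℏ < |L| = √30 ℏ ≈ 5.477ℏ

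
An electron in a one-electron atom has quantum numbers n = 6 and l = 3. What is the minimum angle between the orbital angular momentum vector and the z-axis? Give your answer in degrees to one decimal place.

θ_min ≈ 30.0°

|L| = √(l(l+1)) ℏ = 2√3 ℏ.
The smallest angle corresponds to the largest L_z, i.e. m_l = l = 3, giving L_z = 3ℏ.
cos θ_min = 3/√12, so θ_min ≈ 30.0°.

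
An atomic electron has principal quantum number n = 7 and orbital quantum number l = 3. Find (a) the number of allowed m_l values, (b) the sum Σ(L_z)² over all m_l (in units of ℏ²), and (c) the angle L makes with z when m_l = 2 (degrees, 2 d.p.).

There are 2l+1 = 7 values of m_l.
Σ m_l² = 28, so Σ(L_z)² = 28 ℏ².
For m_l = 2: cos θ = 2/√12, θ ≈ 54.74°.

7 values; Σ(L_z)² = 28 ℏ²; θ(m_l=2) ≈ 54.74°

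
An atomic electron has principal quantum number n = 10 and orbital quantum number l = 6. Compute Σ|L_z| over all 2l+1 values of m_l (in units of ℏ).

Σ|L_z| = 42 ℏ

The allowed m_l values are -6, -5, -4, -3, -2, -1, 0, 1, 2, 3, 4, 5, 6.
Σ|m_l| = 2·6(6+1)/2 = 42.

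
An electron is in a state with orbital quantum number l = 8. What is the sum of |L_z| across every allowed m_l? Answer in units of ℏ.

m_l ∈ {-8, -7, -6, -5, -4, -3, -2, -1, 0, 1, 2, 3, 4, 5, 6, 7, 8}.
Σ|m_l| = l(l+1) = 72.

Σ|L_z| = 72 ℏ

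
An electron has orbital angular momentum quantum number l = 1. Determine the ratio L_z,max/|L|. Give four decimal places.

|L| = √2 ℏ ≈ 1.4142ℏ, while L_z,max = lℏ = 1ℏ.
L_z,max/|L| = 1/√2 = 0.7071.

L_z,max/|L| = 0.7071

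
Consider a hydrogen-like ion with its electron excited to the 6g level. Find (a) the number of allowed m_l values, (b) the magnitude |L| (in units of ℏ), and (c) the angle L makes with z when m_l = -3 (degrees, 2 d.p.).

9 values; |L| = 2√5 ℏ ≈ 4.472ℏ; θ(m_l=-3) ≈ 132.13°

The 6g level has l = 4.
There are 2l+1 = 9 values of m_l.
|L| = ℏ√(4·5) = 2√5 ℏ ≈ 4.472ℏ.
For m_l = -3: cos θ = -3/√20, θ ≈ 132.13°.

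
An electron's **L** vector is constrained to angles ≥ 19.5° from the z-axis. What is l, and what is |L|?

l = 8, |L| = 6√2 ℏ ≈ 8.485ℏ

cos²θ_min = l/(l+1) = 0.8886.
Thus l = 0.8886/(1 − 0.8886) ≈ 8.
Then |L| = ℏ√(8·9) = 6√2 ℏ.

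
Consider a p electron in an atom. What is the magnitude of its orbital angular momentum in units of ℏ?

|L| = √2 ℏ ≈ 1.414ℏ

A p state has l = 1.
|L| = ℏ√(l(l+1)) = ℏ√(1·2) = √2 ℏ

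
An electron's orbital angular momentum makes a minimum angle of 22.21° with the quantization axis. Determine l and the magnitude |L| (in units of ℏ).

cos²θ_min = l/(l+1) = 0.8571.
Solving: l = 6.
Then |L| = ℏ√(6·7) = √42 ℏ.

l = 6, |L| = √42 ℏ ≈ 6.481ℏ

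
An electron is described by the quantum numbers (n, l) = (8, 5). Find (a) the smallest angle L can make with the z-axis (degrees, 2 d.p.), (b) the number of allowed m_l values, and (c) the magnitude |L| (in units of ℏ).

cos θ_min = 5/√30, so θ_min ≈ 24.09°.
There are 2l+1 = 11 values of m_l.
|L| = ℏ√(5·6) = √30 ℏ ≈ 5.477ℏ.

θ_min ≈ 24.09°; 11 values; |L| = √30 ℏ ≈ 5.477ℏ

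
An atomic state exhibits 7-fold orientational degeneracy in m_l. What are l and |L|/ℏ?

Since there are 2l+1 = 7 values of m_l, l = 3.
|L| = ℏ√(l(l+1)) = ℏ√(3·4) = 2√3 ℏ.

l = 3, |L| = 2√3 ℏ ≈ 3.464ℏ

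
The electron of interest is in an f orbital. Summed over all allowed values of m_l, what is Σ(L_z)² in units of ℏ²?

The letter f corresponds to l = 3.
The allowed m_l values are -3, -2, -1, 0, 1, 2, 3.
Σ m_l² = l(l+1)(2l+1)/3 = 3·4·7/3 = 28.

Σ(L_z)² = 28 ℏ²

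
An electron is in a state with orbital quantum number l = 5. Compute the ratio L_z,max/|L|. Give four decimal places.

L_z,max/|L| = 0.9129

|L| = √30 ℏ ≈ 5.4772ℏ, while L_z,max = lℏ = 5ℏ.
L_z,max/|L| = 5/√30 = 0.9129.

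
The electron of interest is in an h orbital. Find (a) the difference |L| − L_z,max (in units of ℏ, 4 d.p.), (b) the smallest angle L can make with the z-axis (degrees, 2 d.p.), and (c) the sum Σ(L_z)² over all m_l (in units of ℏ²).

For an h orbital, l = 5.
|L| − L_z,max = (√30 − 5)ℏ ≈ 0.4772ℏ.
cos θ_min = 5/√30, so θ_min ≈ 24.09°.
Σ m_l² = 110, so Σ(L_z)² = 110 ℏ².

|L|−L_z,max ≈ 0.4772ℏ; θ_min ≈ 24.09°; Σ(L_z)² = 110 ℏ²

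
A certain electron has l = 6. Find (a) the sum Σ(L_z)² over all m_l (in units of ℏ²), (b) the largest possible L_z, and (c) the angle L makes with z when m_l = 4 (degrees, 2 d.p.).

Σ m_l² = 182, so Σ(L_z)² = 182 ℏ².
L_z,max = lℏ = 6ℏ.
For m_l = 4: cos θ = 4/√42, θ ≈ 51.89°.

Σ(L_z)² = 182 ℏ²; L_z,max = 6ℏ; θ(m_l=4) ≈ 51.89°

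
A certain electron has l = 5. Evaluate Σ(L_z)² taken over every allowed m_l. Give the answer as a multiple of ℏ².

Σ(L_z)² = 110 ℏ²

m_l runs from −5 to 5, i.e. {-5, -4, -3, -2, -1, 0, 1, 2, 3, 4, 5}.
Σ m_l² = 2·(1 + 4 + 9 + 16 + 25) = 110.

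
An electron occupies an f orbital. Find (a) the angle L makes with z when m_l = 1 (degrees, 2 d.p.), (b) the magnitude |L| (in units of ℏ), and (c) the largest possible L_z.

θ(m_l=1) ≈ 73.22°; |L| = 2√3 ℏ ≈ 3.464ℏ; L_z,max = 3ℏ

An f state has l = 3.
For m_l = 1: cos θ = 1/√12, θ ≈ 73.22°.
|L| = ℏ√(3·4) = 2√3 ℏ ≈ 3.464ℏ.
L_z,max = lℏ = 3ℏ.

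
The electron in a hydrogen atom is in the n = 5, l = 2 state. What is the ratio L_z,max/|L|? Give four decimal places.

L_z,max/|L| = 0.8165

|L| = √6 ℏ ≈ 2.4495ℏ, while L_z,max = lℏ = 2ℏ.
L_z,max/|L| = 2/√6 = 0.8165.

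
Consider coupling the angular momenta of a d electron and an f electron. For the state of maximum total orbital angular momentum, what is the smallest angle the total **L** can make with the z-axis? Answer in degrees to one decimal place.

By the triangle rule, |l₁ − l₂| ≤ L ≤ l₁ + l₂.
So L can be 1, 2, 3, 4, 5.
The maximum is L = 5, with |L_tot| = ℏ√(5·6) = √30 ℏ.
The minimum angle with z is arccos(5/√30) ≈ 24.1°.

θ_min ≈ 24.1°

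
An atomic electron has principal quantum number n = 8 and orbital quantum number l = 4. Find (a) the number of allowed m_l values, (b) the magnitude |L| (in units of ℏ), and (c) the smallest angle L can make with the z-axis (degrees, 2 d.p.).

9 values; |L| = 2√5 ℏ ≈ 4.472ℏ; θ_min ≈ 26.57°

There are 2l+1 = 9 values of m_l.
|L| = ℏ√(4·5) = 2√5 ℏ ≈ 4.472ℏ.
cos θ_min = 4/√20, so θ_min ≈ 26.57°.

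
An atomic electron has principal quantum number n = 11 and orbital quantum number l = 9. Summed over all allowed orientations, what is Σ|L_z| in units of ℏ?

m_l ∈ {-9, -8, -7, -6, -5, -4, -3, -2, -1, 0, 1, 2, 3, 4, 5, 6, 7, 8, 9}.
Σ|m_l| = l(l+1) = 90.

Σ|L_z| = 90 ℏ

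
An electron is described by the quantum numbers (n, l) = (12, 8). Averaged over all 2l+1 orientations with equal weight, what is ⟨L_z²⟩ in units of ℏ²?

m_l ∈ {-8, -7, -6, -5, -4, -3, -2, -1, 0, 1, 2, 3, 4, 5, 6, 7, 8}.
⟨L_z²⟩ = ℏ²·(Σ m_l²)/(2l+1) = ℏ²·408/17 = 24ℏ².

⟨L_z²⟩ = 24 ℏ²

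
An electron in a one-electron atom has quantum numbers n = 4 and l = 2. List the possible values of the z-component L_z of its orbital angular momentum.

L_z = m_l ℏ with m_l ranging from −l to +l in integer steps.
For l = 2: m_l ∈ {-2, -1, 0, 1, 2}.

L_z ∈ {−2ℏ, −ℏ, 0, ℏ, 2ℏ}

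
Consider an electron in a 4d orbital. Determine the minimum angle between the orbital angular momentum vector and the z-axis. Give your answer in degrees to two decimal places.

θ_min ≈ 35.26°

4d means n = 4, l = 2.
|L| = √(l(l+1)) ℏ = √6 ℏ.
The smallest angle corresponds to the largest L_z, i.e. m_l = l = 2, giving L_z = 2ℏ.
cos θ_min = 2/√6, so θ_min ≈ 35.26°.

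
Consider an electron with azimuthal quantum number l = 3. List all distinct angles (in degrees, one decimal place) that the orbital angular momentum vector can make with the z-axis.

|L| = √(l(l+1)) ℏ = 2√3 ℏ.
cos θ = m_l/√12 for each m_l ∈ {-3, -2, -1, 0, 1, 2, 3}.

θ ∈ {30.0°, 54.7°, 73.2°, 90.0°, 106.8°, 125.3°, 150.0°}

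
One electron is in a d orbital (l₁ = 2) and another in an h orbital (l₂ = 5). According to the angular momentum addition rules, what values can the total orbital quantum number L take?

Angular momentum addition gives L = |l₁ − l₂|, …, l₁ + l₂.
So L can be 3, 4, 5, 6, 7.

L = 3, 4, 5, 6, 7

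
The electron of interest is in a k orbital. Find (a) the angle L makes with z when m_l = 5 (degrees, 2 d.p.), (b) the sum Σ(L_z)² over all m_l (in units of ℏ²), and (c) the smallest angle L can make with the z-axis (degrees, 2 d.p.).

θ(m_l=5) ≈ 48.08°; Σ(L_z)² = 280 ℏ²; θ_min ≈ 20.70°

K corresponds to l = 7.
For m_l = 5: cos θ = 5/√56, θ ≈ 48.08°.
Σ m_l² = 280, so Σ(L_z)² = 280 ℏ².
cos θ_min = 7/√56, so θ_min ≈ 20.70°.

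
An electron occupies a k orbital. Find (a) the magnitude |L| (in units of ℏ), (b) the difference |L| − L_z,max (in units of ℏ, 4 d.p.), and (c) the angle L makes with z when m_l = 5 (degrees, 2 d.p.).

A k state has l = 7.
|L| = ℏ√(7·8) = 2√14 ℏ ≈ 7.483ℏ.
|L| − L_z,max = (2√14 − 7)ℏ ≈ 0.4833ℏ.
For m_l = 5: cos θ = 5/√56, θ ≈ 48.08°.

|L| = 2√14 ℏ ≈ 7.483ℏ; |L|−L_z,max ≈ 0.4833ℏ; θ(m_l=5) ≈ 48.08°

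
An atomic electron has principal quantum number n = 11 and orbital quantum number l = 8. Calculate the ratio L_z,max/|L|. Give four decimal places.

L_z,max/|L| = 0.9428

|L| = 6√2 ℏ ≈ 8.4853ℏ, while L_z,max = lℏ = 8ℏ.
L_z,max/|L| = 8/√72 = 0.9428.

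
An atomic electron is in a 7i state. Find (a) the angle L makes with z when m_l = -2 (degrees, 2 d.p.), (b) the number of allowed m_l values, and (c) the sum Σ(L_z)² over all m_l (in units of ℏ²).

The 7i subshell has l = 6.
For m_l = -2: cos θ = -2/√42, θ ≈ 107.98°.
There are 2l+1 = 13 values of m_l.
Σ m_l² = 182, so Σ(L_z)² = 182 ℏ².

θ(m_l=-2) ≈ 107.98°; 13 values; Σ(L_z)² = 182 ℏ²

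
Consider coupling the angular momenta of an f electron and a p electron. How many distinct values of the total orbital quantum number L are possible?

The total orbital quantum number L ranges from |l₁ − l₂| to l₁ + l₂ in integer steps.
Allowed values: L = 2, 3, 4.
That is 3 values.

3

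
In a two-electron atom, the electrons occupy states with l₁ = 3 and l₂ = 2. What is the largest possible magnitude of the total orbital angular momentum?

|L_tot|_max = √30 ℏ ≈ 5.477ℏ

By the triangle rule, |l₁ − l₂| ≤ L ≤ l₁ + l₂.
So L can be 1, 2, 3, 4, 5.
The largest magnitude corresponds to L = 5: |L_tot| = ℏ√(5·6) = √30 ℏ.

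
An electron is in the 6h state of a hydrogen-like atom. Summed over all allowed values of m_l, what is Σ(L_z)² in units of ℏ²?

For 6h, l = 5.
m_l runs from −5 to 5, i.e. {-5, -4, -3, -2, -1, 0, 1, 2, 3, 4, 5}.
Σ m_l² = 2·(1 + 4 + 9 + 16 + 25) = 110.

Σ(L_z)² = 110 ℏ²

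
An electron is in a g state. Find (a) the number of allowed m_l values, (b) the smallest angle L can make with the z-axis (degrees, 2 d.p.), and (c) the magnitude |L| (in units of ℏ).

For a g orbital, l = 4.
There are 2l+1 = 9 values of m_l.
cos θ_min = 4/√20, so θ_min ≈ 26.57°.
|L| = ℏ√(4·5) = 2√5 ℏ ≈ 4.472ℏ.

9 values; θ_min ≈ 26.57°; |L| = 2√5 ℏ ≈ 4.472ℏ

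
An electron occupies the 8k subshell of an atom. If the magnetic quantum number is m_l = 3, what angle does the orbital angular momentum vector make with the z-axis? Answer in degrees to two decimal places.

θ ≈ 66.37°

For 8k, l = 7.
|L| = √(l(l+1)) ℏ = 2√14 ℏ.
L_z = m_l ℏ = 3ℏ.
cos θ = L_z/|L| = 3/√56, so θ ≈ 66.37°.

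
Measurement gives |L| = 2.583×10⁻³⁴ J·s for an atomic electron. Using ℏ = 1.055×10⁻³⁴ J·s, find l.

In units of ℏ, |L| ≈ 2.448.
(|L|/ℏ)² = l(l+1) ≈ 5.99 ⇒ l = 2.

l = 2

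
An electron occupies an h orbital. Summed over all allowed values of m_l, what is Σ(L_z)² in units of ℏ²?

An h state has l = 5.
m_l runs from −5 to 5, i.e. {-5, -4, -3, -2, -1, 0, 1, 2, 3, 4, 5}.
Σ m_l² = 2·(1 + 4 + 9 + 16 + 25) = 110.

Σ(L_z)² = 110 ℏ²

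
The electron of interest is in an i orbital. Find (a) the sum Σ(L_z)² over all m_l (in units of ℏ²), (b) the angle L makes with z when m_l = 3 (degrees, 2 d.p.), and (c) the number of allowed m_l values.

The letter i corresponds to l = 6.
Σ m_l² = 182, so Σ(L_z)² = 182 ℏ².
For m_l = 3: cos θ = 3/√42, θ ≈ 62.42°.
There are 2l+1 = 13 values of m_l.

Σ(L_z)² = 182 ℏ²; θ(m_l=3) ≈ 62.42°; 13 values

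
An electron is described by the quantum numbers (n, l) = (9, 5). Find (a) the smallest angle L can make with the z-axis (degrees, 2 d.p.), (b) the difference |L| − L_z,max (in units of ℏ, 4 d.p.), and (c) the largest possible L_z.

θ_min ≈ 24.09°; |L|−L_z,max ≈ 0.4772ℏ; L_z,max = 5ℏ

cos θ_min = 5/√30, so θ_min ≈ 24.09°.
|L| − L_z,max = (√30 − 5)ℏ ≈ 0.4772ℏ.
L_z,max = lℏ = 5ℏ.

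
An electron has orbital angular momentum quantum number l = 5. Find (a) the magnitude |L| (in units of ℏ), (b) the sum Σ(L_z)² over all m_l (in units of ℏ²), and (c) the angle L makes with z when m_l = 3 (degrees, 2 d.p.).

|L| = ℏ√(5·6) = √30 ℏ ≈ 5.477ℏ.
Σ m_l² = 110, so Σ(L_z)² = 110 ℏ².
For m_l = 3: cos θ = 3/√30, θ ≈ 56.79°.

|L| = √30 ℏ ≈ 5.477ℏ; Σ(L_z)² = 110 ℏ²; θ(m_l=3) ≈ 56.79°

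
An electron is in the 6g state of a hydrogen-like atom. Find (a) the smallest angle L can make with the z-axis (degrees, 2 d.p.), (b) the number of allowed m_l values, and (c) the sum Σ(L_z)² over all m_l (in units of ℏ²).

For 6g, l = 4.
cos θ_min = 4/√20, so θ_min ≈ 26.57°.
There are 2l+1 = 9 values of m_l.
Σ m_l² = 60, so Σ(L_z)² = 60 ℏ².

θ_min ≈ 26.57°; 9 values; Σ(L_z)² = 60 ℏ²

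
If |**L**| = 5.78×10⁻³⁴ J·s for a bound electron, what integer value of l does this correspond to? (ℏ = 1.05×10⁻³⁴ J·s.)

l = 5

In units of ℏ, |L| ≈ 5.505.
(|L|/ℏ)² = l(l+1) ≈ 30.30 ⇒ l = 5.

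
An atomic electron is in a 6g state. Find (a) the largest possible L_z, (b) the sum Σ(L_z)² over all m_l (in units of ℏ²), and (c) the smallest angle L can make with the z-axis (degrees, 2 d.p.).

L_z,max = 4ℏ; Σ(L_z)² = 60 ℏ²; θ_min ≈ 26.57°

The 6g subshell has l = 4.
L_z,max = lℏ = 4ℏ.
Σ m_l² = 60, so Σ(L_z)² = 60 ℏ².
cos θ_min = 4/√20, so θ_min ≈ 26.57°.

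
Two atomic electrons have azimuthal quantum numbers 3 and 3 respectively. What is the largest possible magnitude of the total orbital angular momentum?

|L_tot|_max = √42 ℏ ≈ 6.481ℏ

L runs from |3 − 3| = 0 to 3 + 3 = 6.
L ∈ {0, 1, 2, 3, 4, 5, 6}.
The largest magnitude corresponds to L = 6: |L_tot| = ℏ√(6·7) = √42 ℏ.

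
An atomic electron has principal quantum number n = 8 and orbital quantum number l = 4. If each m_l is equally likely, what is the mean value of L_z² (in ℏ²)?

⟨L_z²⟩ = 6.667 ℏ²

m_l runs from −4 to 4, i.e. {-4, -3, -2, -1, 0, 1, 2, 3, 4}.
⟨L_z²⟩ = ℏ²·l(l+1)/3 = 6.667ℏ².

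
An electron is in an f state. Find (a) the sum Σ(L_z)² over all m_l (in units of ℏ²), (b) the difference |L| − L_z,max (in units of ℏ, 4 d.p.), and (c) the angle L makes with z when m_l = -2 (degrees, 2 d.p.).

An f state has l = 3.
Σ m_l² = 28, so Σ(L_z)² = 28 ℏ².
|L| − L_z,max = (2√3 − 3)ℏ ≈ 0.4641ℏ.
For m_l = -2: cos θ = -2/√12, θ ≈ 125.26°.

Σ(L_z)² = 28 ℏ²; |L|−L_z,max ≈ 0.4641ℏ; θ(m_l=-2) ≈ 125.26°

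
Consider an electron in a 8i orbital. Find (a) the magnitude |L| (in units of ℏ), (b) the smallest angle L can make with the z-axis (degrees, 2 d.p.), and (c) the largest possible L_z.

|L| = √42 ℏ ≈ 6.481ℏ; θ_min ≈ 22.21°; L_z,max = 6ℏ

The 8i subshell has l = 6.
|L| = ℏ√(6·7) = √42 ℏ ≈ 6.481ℏ.
cos θ_min = 6/√42, so θ_min ≈ 22.21°.
L_z,max = lℏ = 6ℏ.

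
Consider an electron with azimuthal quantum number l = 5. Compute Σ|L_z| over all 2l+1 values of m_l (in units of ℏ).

The allowed m_l values are -5, -4, -3, -2, -1, 0, 1, 2, 3, 4, 5.
Σ|m_l| = l(l+1) = 30.

Σ|L_z| = 30 ℏ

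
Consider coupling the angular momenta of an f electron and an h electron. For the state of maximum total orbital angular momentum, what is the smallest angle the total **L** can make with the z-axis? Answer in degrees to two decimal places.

By the triangle rule, |l₁ − l₂| ≤ L ≤ l₁ + l₂.
L ∈ {2, 3, 4, 5, 6, 7, 8}.
The maximum is L = 8, with |L_tot| = ℏ√(8·9) = 6√2 ℏ.
The minimum angle with z is arccos(8/√72) ≈ 19.47°.

θ_min ≈ 19.47°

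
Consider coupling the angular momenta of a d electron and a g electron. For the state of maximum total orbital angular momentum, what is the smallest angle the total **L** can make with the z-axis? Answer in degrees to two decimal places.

L runs from |2 − 4| = 2 to 2 + 4 = 6.
L ∈ {2, 3, 4, 5, 6}.
The maximum is L = 6, with |L_tot| = ℏ√(6·7) = √42 ℏ.
The minimum angle with z is arccos(6/√42) ≈ 22.21°.

θ_min ≈ 22.21°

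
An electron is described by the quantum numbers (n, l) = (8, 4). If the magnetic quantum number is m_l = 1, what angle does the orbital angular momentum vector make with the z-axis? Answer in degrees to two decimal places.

θ ≈ 77.08°

|L| = √(l(l+1)) ℏ = 2√5 ℏ.
L_z = m_l ℏ = 1ℏ.
cos θ = L_z/|L| = 1/√20, so θ ≈ 77.08°.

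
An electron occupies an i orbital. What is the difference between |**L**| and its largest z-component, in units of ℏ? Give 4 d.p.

For an i orbital, l = 6.
|L| = √42 ℏ ≈ 6.4807ℏ, while L_z,max = lℏ = 6ℏ.
The difference is (√42 − 6)ℏ ≈ 0.4807ℏ.

|L| − L_z,max ≈ 0.4807ℏ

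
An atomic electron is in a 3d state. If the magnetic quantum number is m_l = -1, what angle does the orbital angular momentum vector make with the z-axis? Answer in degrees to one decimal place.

θ ≈ 114.1°

For 3d, l = 2.
|L| = √(l(l+1)) ℏ = √6 ℏ.
L_z = m_l ℏ = −1ℏ.
cos θ = L_z/|L| = -1/√6, so θ ≈ 114.1°.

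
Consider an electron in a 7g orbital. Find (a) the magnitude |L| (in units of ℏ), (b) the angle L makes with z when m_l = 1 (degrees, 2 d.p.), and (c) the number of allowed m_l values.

7g means n = 7, l = 4.
|L| = ℏ√(4·5) = 2√5 ℏ ≈ 4.472ℏ.
For m_l = 1: cos θ = 1/√20, θ ≈ 77.08°.
There are 2l+1 = 9 values of m_l.

|L| = 2√5 ℏ ≈ 4.472ℏ; θ(m_l=1) ≈ 77.08°; 9 values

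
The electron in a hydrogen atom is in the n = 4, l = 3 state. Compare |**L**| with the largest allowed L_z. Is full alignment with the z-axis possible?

|L| = 2√3 ℏ ≈ 3.4641ℏ, while L_z,max = lℏ = 3ℏ.
Since |L| > L_z,max, the vector can never point exactly along z; the closest it comes is θ_min = arccos(3/√12) ≈ 30.0°.

No: L_z,max = 3ℏ < |L| = 2√3 ℏ ≈ 3.464ℏ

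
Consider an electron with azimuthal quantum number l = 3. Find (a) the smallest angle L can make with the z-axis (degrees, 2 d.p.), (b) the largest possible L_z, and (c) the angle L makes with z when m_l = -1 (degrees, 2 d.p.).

cos θ_min = 3/√12, so θ_min ≈ 30.00°.
L_z,max = lℏ = 3ℏ.
For m_l = -1: cos θ = -1/√12, θ ≈ 106.78°.

θ_min ≈ 30.00°; L_z,max = 3ℏ; θ(m_l=-1) ≈ 106.78°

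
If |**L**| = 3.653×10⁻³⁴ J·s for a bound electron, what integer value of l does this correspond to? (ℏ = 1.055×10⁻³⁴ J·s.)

Dividing by ℏ: |L|/ℏ ≈ 3.463.
Set l(l+1) = 11.99; the integer solution is l = 3.

l = 3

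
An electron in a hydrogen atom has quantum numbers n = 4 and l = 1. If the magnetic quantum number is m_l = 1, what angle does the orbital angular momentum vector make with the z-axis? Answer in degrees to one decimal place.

θ ≈ 45.0°

|L|² = l(l+1)ℏ² = 2ℏ², so |L| = √2 ℏ.
L_z = m_l ℏ = 1ℏ.
cos θ = L_z/|L| = 1/√2, so θ ≈ 45.0°.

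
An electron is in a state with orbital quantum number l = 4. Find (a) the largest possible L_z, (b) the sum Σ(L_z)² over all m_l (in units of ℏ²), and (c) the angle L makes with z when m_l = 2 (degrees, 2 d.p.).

L_z,max = lℏ = 4ℏ.
Σ m_l² = 60, so Σ(L_z)² = 60 ℏ².
For m_l = 2: cos θ = 2/√20, θ ≈ 63.43°.

L_z,max = 4ℏ; Σ(L_z)² = 60 ℏ²; θ(m_l=2) ≈ 63.43°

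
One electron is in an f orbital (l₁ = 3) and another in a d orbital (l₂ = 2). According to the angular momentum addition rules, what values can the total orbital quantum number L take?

L = 1, 2, 3, 4, 5

Angular momentum addition gives L = |l₁ − l₂|, …, l₁ + l₂.
So L can be 1, 2, 3, 4, 5.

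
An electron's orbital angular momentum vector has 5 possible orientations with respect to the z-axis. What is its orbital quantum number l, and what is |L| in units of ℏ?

l = 2, |L| = √6 ℏ ≈ 2.449ℏ

Since there are 2l+1 = 5 values of m_l, l = 2.
Then |L| = √(l(l+1)) ℏ = √6 ℏ.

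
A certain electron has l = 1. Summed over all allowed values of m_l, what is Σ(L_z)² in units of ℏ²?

Σ(L_z)² = 2 ℏ²

m_l runs from −1 to 1, i.e. {-1, 0, 1}.
Σ m_l² = 2·(1) = 2.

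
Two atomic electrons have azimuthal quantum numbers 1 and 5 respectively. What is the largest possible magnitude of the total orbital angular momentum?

|L_tot|_max = √42 ℏ ≈ 6.481ℏ

The total orbital quantum number L ranges from |l₁ − l₂| to l₁ + l₂ in integer steps.
So L can be 4, 5, 6.
The largest magnitude corresponds to L = 6: |L_tot| = ℏ√(6·7) = √42 ℏ.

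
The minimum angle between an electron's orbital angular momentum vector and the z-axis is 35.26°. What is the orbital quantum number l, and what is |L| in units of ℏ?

At minimum angle, m_l = l, so cos θ = l/√(l(l+1)); cos²θ = l/(l+1) = 0.6667.
Solving: l = 2.
Then |L| = ℏ√(2·3) = √6 ℏ.

l = 2, |L| = √6 ℏ ≈ 2.449ℏ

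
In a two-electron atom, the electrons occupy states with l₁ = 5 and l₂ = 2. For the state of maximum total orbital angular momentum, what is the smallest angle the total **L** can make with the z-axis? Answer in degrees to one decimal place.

θ_min ≈ 20.7°

L runs from |5 − 2| = 3 to 5 + 2 = 7.
Allowed values: L = 3, 4, 5, 6, 7.
The maximum is L = 7, with |L_tot| = ℏ√(7·8) = 2√14 ℏ.
The minimum angle with z is arccos(7/√56) ≈ 20.7°.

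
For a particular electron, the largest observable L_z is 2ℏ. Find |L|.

|L| = √6 ℏ ≈ 2.449ℏ

The maximum L_z equals lℏ, giving l = 2.
|L| = √(l(l+1)) ℏ = √6 ℏ.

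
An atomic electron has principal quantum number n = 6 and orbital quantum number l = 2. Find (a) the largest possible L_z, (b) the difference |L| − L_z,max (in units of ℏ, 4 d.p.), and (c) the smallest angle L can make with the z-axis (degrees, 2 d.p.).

L_z,max = lℏ = 2ℏ.
|L| − L_z,max = (√6 − 2)ℏ ≈ 0.4495ℏ.
cos θ_min = 2/√6, so θ_min ≈ 35.26°.

L_z,max = 2ℏ; |L|−L_z,max ≈ 0.4495ℏ; θ_min ≈ 35.26°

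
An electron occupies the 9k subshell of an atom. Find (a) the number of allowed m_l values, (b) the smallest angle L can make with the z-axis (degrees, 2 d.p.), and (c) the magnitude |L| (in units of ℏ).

9k means n = 9, l = 7.
There are 2l+1 = 15 values of m_l.
cos θ_min = 7/√56, so θ_min ≈ 20.70°.
|L| = ℏ√(7·8) = 2√14 ℏ ≈ 7.483ℏ.

15 values; θ_min ≈ 20.70°; |L| = 2√14 ℏ ≈ 7.483ℏ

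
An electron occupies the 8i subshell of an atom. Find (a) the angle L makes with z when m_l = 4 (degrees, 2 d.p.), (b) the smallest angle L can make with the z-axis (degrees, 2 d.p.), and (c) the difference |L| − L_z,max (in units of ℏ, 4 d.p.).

θ(m_l=4) ≈ 51.89°; θ_min ≈ 22.21°; |L|−L_z,max ≈ 0.4807ℏ

For 8i, l = 6.
For m_l = 4: cos θ = 4/√42, θ ≈ 51.89°.
cos θ_min = 6/√42, so θ_min ≈ 22.21°.
|L| − L_z,max = (√42 − 6)ℏ ≈ 0.4807ℏ.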